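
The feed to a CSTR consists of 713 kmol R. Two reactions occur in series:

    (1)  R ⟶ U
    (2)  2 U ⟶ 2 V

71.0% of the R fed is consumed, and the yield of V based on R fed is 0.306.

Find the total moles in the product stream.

Conversion of R: R consumed = 1ξ₁ = 0.71 × 713 → ξ₁ = 506.2 kmol.
Yield of V: 2ξ₂ / 713 = 0.306 → ξ₂ = 109.1 kmol.
Outlet amounts (n = n₀ + Σ ν·ξ):
  R: 713 − 1(506.2) = 206.8
  U: 0 + 1(506.2) − 2(109.1) = 288.1
  V: 0 + 2(109.1) = 218.2
Total out = 206.8 + 288.1 + 218.2 = 713 kmol.

713 kmol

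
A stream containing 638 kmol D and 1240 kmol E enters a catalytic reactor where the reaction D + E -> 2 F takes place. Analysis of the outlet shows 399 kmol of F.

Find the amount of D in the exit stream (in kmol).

438 kmol

For F: n = n₀ + 2ξ → 399 = 0 + 2ξ, giving ξ = 199.5 kmol.
Outlet amounts (n = n₀ + ν ξ):
  D: 638 − 1(199.5) = 438.5
  E: 1240 − 1(199.5) = 1040
  F: 0 + 2(199.5) = 399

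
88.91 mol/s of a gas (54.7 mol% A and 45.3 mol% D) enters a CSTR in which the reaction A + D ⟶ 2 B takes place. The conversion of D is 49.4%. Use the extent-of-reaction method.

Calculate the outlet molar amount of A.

28.7 mol/s

D reacted = 0.494 × 40.28 = 19.9 mol/s; ν_D = −1, so ξ = 19.9/1 = 19.9 mol/s.
Outlet amounts (n = n₀ + ν ξ):
  A: 48.63 − 1(19.9) = 28.74
  D: 40.28 − 1(19.9) = 20.38
  B: 0 + 2(19.9) = 39.79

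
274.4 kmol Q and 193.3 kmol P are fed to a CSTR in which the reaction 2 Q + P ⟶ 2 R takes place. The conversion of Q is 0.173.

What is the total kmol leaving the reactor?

444 kmol

Q reacted = 0.173 × 274.4 = 47.47 kmol; ν_Q = −2, so ξ = 47.47/2 = 23.74 kmol.
Outlet amounts (n = n₀ + ν ξ):
  Q: 274.4 − 2(23.74) = 226.9
  P: 193.3 − 1(23.74) = 169.6
  R: 0 + 2(23.74) = 47.47
Total out = 226.9 + 169.6 + 47.47 = 444 kmol.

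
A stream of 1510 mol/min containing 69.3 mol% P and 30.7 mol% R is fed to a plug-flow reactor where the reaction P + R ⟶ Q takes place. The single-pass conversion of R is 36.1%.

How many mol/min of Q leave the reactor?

R reacted = 0.361 × 463.6 = 167.3 mol/min; ν_R = −1, so ξ = 167.3/1 = 167.3 mol/min.
Outlet amounts (n = n₀ + ν ξ):
  P: 1046 − 1(167.3) = 879.1
  R: 463.6 − 1(167.3) = 296.2
  Q: 0 + 1(167.3) = 167.3

167 mol/min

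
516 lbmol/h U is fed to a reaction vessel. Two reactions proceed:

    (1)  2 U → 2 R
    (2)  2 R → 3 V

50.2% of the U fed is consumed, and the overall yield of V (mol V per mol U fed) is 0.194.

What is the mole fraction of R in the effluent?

Conversion of U: U consumed = 2ξ₁ = 0.502 × 516 → ξ₁ = 129.5 lbmol/h.
Yield of V: 3ξ₂ / 516 = 0.194 → ξ₂ = 33.37 lbmol/h.
Outlet amounts (n = n₀ + Σ ν·ξ):
  U: 516 − 2(129.5) = 257
  R: 0 + 2(129.5) − 2(33.37) = 192.3
  V: 0 + 3(33.37) = 100.1
Total out = 549.4 lbmol/h; y_R = 192.3 / 549.4 = 0.35.

0.35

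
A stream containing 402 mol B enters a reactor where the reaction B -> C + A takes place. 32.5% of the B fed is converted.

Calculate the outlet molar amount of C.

131 mol

B reacted = 0.325 × 402 = 130.7 mol; ν_B = −1, so ξ = 130.7/1 = 130.7 mol.
Outlet amounts (n = n₀ + ν ξ):
  B: 402 − 1(130.7) = 271.4
  C: 0 + 1(130.7) = 130.7
  A: 0 + 1(130.7) = 130.7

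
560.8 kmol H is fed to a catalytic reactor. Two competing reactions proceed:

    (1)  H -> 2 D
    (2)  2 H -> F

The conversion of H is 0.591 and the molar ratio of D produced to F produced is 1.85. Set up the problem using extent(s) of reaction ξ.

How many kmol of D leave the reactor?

210 kmol

Conversion of H: H consumed = 0.591 × 560.8 = 331.4 kmol = 1ξ₁ + 2ξ₂.
Selectivity: 2ξ₁ / (1ξ₂) = 1.85 → ξ₁ = 0.925 ξ₂.
Substitute: (1·0.925 + 2) ξ₂ = 331.4 → ξ₂ = 113.3 kmol, ξ₁ = 104.8 kmol.
Outlet amounts (n = n₀ + Σ ν·ξ):
  H: 560.8 − 1(104.8) − 2(113.3) = 229.4
  D: 0 + 2(104.8) = 209.6
  F: 0 + 1(113.3) = 113.3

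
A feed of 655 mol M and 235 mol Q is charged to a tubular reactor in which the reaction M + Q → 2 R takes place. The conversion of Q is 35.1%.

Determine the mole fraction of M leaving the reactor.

0.643

Q reacted = 0.351 × 235 = 82.48 mol; ν_Q = −1, so ξ = 82.48/1 = 82.48 mol.
Outlet amounts (n = n₀ + ν ξ):
  M: 655 − 1(82.48) = 572.5
  Q: 235 − 1(82.48) = 152.5
  R: 0 + 2(82.48) = 165
Total out = 890 mol; y_M = 572.5 / 890 = 0.6433.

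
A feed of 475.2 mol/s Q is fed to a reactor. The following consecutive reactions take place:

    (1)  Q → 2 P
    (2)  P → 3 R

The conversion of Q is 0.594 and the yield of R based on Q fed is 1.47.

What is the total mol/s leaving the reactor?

Conversion of Q: Q consumed = 1ξ₁ = 0.594 × 475.2 → ξ₁ = 282.3 mol/s.
Yield of R: 3ξ₂ / 475.2 = 1.47 → ξ₂ = 232.8 mol/s.
Outlet amounts (n = n₀ + Σ ν·ξ):
  Q: 475.2 − 1(282.3) = 192.9
  P: 0 + 2(282.3) − 1(232.8) = 331.7
  R: 0 + 3(232.8) = 698.5
Total out = 192.9 + 331.7 + 698.5 = 1223 mol/s.

1220 mol/s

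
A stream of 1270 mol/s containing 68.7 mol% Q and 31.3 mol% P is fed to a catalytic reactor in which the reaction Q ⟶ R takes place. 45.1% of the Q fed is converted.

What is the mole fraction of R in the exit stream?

Q reacted = 0.451 × 872.5 = 393.5 mol/s; ν_Q = −1, so ξ = 393.5/1 = 393.5 mol/s.
Outlet amounts (n = n₀ + ν ξ):
  Q: 872.5 − 1(393.5) = 479
  R: 0 + 1(393.5) = 393.5
  P: 397.5 (inert)
Total out = 1270 mol/s; y_R = 393.5 / 1270 = 0.3098.

0.31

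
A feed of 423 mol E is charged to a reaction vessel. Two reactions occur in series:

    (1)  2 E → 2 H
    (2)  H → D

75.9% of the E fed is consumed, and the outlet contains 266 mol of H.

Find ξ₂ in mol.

Conversion of E: E consumed = 2ξ₁ = 0.759 × 423 → ξ₁ = 160.5 mol.
H balance: n_H = 0 + 2ξ₁ − 1ξ₂ = 266 → ξ₂ = (2·160.5 − 266)/1 = 55.06 mol.
Outlet amounts (n = n₀ + Σ ν·ξ):
  E: 423 − 2(160.5) = 101.9
  H: 0 + 2(160.5) − 1(55.06) = 266
  D: 0 + 1(55.06) = 55.06

ξ₂ = 55.1 mol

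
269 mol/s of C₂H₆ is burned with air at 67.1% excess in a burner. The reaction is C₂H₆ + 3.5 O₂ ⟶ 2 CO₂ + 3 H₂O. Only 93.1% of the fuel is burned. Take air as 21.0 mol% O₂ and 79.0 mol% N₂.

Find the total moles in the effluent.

Stoichiometric O₂ = 3.5 × 269 = 941.5 mol/s; O₂ fed = 941.5 × 1.671 = 1573 mol/s.
N₂ fed = 1573 × 79/21 = 5918 mol/s.
Fuel reacted = 0.931 × 269 → ξ = 250.4 mol/s.
Outlet (n = n₀ + ν ξ):
  C₂H₆: 269 − 1(250.4) = 18.56
  O₂: 1573 − 3.5(250.4) = 696.7
  N₂: 5918 (inert)
  CO₂: 0 + 2(250.4) = 500.9
  H₂O: 0 + 3(250.4) = 751.3
Total out = 18.56 + 696.7 + 5918 + 500.9 + 751.3 = 7886 mol/s.

7890 mol/s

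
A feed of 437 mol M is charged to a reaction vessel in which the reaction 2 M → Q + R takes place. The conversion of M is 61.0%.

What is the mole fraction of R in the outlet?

M reacted = 0.61 × 437 = 266.6 mol; ν_M = −2, so ξ = 266.6/2 = 133.3 mol.
Outlet amounts (n = n₀ + ν ξ):
  M: 437 − 2(133.3) = 170.4
  Q: 0 + 1(133.3) = 133.3
  R: 0 + 1(133.3) = 133.3
Total out = 437 mol; y_R = 133.3 / 437 = 0.305.

0.305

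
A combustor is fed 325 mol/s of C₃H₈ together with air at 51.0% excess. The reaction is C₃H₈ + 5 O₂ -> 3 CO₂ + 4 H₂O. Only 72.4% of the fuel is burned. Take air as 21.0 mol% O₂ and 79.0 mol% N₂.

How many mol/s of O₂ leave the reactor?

1280 mol/s

Stoichiometric O₂ = 5 × 325 = 1625 mol/s; O₂ fed = 1625 × 1.510 = 2454 mol/s.
N₂ fed = 2454 × 79/21 = 9231 mol/s.
Fuel reacted = 0.724 × 325 → ξ = 235.3 mol/s.
Outlet (n = n₀ + ν ξ):
  C₃H₈: 325 − 1(235.3) = 89.7
  O₂: 2454 − 5(235.3) = 1277
  N₂: 9231 (inert)
  CO₂: 0 + 3(235.3) = 705.9
  H₂O: 0 + 4(235.3) = 941.2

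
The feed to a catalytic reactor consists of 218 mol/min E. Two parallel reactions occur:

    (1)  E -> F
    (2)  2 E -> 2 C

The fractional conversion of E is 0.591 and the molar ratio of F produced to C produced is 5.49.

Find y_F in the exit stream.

Conversion of E: E consumed = 0.591 × 218 = 128.8 mol/min = 1ξ₁ + 2ξ₂.
Selectivity: 1ξ₁ / (2ξ₂) = 5.49 → ξ₁ = 10.98 ξ₂.
Substitute: (1·10.98 + 2) ξ₂ = 128.8 → ξ₂ = 9.926 mol/min, ξ₁ = 109 mol/min.
Outlet amounts (n = n₀ + Σ ν·ξ):
  E: 218 − 1(109) − 2(9.926) = 89.16
  F: 0 + 1(109) = 109
  C: 0 + 2(9.926) = 19.85
Total out = 218 mol/min; y_F = 109 / 218 = 0.4999.

0.5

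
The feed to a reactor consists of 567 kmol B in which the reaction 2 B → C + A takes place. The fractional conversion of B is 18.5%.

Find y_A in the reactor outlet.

0.0925

B reacted = 0.185 × 567 = 104.9 kmol; ν_B = −2, so ξ = 104.9/2 = 52.45 kmol.
Outlet amounts (n = n₀ + ν ξ):
  B: 567 − 2(52.45) = 462.1
  C: 0 + 1(52.45) = 52.45
  A: 0 + 1(52.45) = 52.45
Total out = 567 kmol; y_A = 52.45 / 567 = 0.0925.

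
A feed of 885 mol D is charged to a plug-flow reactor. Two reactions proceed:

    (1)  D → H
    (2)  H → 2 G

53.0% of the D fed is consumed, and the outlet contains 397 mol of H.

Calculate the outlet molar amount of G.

Conversion of D: D consumed = 1ξ₁ = 0.53 × 885 → ξ₁ = 469.1 mol.
H balance: n_H = 0 + 1ξ₁ − 1ξ₂ = 397 → ξ₂ = (1·469.1 − 397)/1 = 72.05 mol.
Outlet amounts (n = n₀ + Σ ν·ξ):
  D: 885 − 1(469.1) = 415.9
  H: 0 + 1(469.1) − 1(72.05) = 397
  G: 0 + 2(72.05) = 144.1

144 mol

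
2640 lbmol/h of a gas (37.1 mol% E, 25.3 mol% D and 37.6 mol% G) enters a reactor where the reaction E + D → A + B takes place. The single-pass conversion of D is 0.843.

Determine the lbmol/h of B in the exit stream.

D reacted = 0.843 × 667.9 = 563.1 lbmol/h; ν_D = −1, so ξ = 563.1/1 = 563.1 lbmol/h.
Outlet amounts (n = n₀ + ν ξ):
  E: 979.4 − 1(563.1) = 416.4
  D: 667.9 − 1(563.1) = 104.9
  A: 0 + 1(563.1) = 563.1
  B: 0 + 1(563.1) = 563.1
  G: 992.6 (inert)

563 lbmol/h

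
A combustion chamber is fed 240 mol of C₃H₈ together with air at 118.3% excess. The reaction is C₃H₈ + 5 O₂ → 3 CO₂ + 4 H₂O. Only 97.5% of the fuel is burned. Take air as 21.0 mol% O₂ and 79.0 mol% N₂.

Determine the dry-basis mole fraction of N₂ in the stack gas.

0.82

Stoichiometric O₂ = 5 × 240 = 1200 mol; O₂ fed = 1200 × 2.183 = 2620 mol.
N₂ fed = 2620 × 79/21 = 9855 mol.
Fuel reacted = 0.975 × 240 → ξ = 234 mol.
Outlet (n = n₀ + ν ξ):
  C₃H₈: 240 − 1(234) = 6
  O₂: 2620 − 5(234) = 1450
  N₂: 9855 (inert)
  CO₂: 0 + 3(234) = 702
  H₂O: 0 + 4(234) = 936
Dry total = 12010 mol; y_N₂ (dry) = 9855 / 12010 = 0.8204.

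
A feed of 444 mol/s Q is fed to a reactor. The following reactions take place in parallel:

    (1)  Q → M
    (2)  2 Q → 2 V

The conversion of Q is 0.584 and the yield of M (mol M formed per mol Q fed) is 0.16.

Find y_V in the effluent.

0.424

Yield of M: 1ξ₁ / 444 = 0.16 → ξ₁ = 71.04 mol/s.
Conversion of Q: 1ξ₁ + 2ξ₂ = 0.584 × 444 = 259.3 → ξ₂ = 94.13 mol/s.
Outlet amounts (n = n₀ + Σ ν·ξ):
  Q: 444 − 1(71.04) − 2(94.13) = 184.7
  M: 0 + 1(71.04) = 71.04
  V: 0 + 2(94.13) = 188.3
Total out = 444 mol/s; y_V = 188.3 / 444 = 0.424.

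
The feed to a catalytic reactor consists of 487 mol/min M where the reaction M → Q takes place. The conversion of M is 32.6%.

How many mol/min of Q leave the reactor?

M reacted = 0.326 × 487 = 158.8 mol/min; ν_M = −1, so ξ = 158.8/1 = 158.8 mol/min.
Outlet amounts (n = n₀ + ν ξ):
  M: 487 − 1(158.8) = 328.2
  Q: 0 + 1(158.8) = 158.8

159 mol/min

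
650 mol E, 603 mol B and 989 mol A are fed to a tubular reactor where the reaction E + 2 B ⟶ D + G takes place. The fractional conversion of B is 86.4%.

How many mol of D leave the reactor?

260 mol

B reacted = 0.864 × 603 = 521 mol; ν_B = −2, so ξ = 521/2 = 260.5 mol.
Outlet amounts (n = n₀ + ν ξ):
  E: 650 − 1(260.5) = 389.5
  B: 603 − 2(260.5) = 82.01
  D: 0 + 1(260.5) = 260.5
  G: 0 + 1(260.5) = 260.5
  A: 989 (inert)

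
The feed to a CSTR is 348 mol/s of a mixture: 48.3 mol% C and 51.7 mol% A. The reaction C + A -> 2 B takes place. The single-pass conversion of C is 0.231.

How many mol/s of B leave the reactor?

C reacted = 0.231 × 168.1 = 38.83 mol/s; ν_C = −1, so ξ = 38.83/1 = 38.83 mol/s.
Outlet amounts (n = n₀ + ν ξ):
  C: 168.1 − 1(38.83) = 129.3
  A: 179.9 − 1(38.83) = 141.1
  B: 0 + 2(38.83) = 77.65

77.7 mol/s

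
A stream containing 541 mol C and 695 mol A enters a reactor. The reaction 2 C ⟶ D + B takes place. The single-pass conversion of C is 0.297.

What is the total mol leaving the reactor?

C reacted = 0.297 × 541 = 160.7 mol; ν_C = −2, so ξ = 160.7/2 = 80.34 mol.
Outlet amounts (n = n₀ + ν ξ):
  C: 541 − 2(80.34) = 380.3
  D: 0 + 1(80.34) = 80.34
  B: 0 + 1(80.34) = 80.34
  A: 695 (inert)
Total out = 380.3 + 80.34 + 80.34 + 695 = 1236 mol.

1240 mol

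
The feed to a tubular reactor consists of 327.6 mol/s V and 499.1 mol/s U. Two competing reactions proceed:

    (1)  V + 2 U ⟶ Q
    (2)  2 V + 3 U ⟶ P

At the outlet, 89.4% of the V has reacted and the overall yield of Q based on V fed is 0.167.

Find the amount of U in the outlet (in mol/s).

32.4 mol/s

Yield of Q: 1ξ₁ / 327.6 = 0.167 → ξ₁ = 54.71 mol/s.
Conversion of V: 1ξ₁ + 2ξ₂ = 0.894 × 327.6 = 292.9 → ξ₂ = 119.1 mol/s.
Outlet amounts (n = n₀ + Σ ν·ξ):
  V: 327.6 − 1(54.71) − 2(119.1) = 34.73
  U: 499.1 − 2(54.71) − 3(119.1) = 32.43
  Q: 0 + 1(54.71) = 54.71
  P: 0 + 1(119.1) = 119.1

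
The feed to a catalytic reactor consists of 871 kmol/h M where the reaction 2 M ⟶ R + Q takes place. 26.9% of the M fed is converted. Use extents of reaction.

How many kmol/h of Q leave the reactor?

M reacted = 0.269 × 871 = 234.3 kmol/h; ν_M = −2, so ξ = 234.3/2 = 117.1 kmol/h.
Outlet amounts (n = n₀ + ν ξ):
  M: 871 − 2(117.1) = 636.7
  R: 0 + 1(117.1) = 117.1
  Q: 0 + 1(117.1) = 117.1

117 kmol/h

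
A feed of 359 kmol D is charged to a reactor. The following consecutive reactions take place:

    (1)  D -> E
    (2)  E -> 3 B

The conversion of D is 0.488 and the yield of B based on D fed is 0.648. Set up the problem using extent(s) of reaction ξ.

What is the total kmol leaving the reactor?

Conversion of D: D consumed = 1ξ₁ = 0.488 × 359 → ξ₁ = 175.2 kmol.
Yield of B: 3ξ₂ / 359 = 0.648 → ξ₂ = 77.54 kmol.
Outlet amounts (n = n₀ + Σ ν·ξ):
  D: 359 − 1(175.2) = 183.8
  E: 0 + 1(175.2) − 1(77.54) = 97.65
  B: 0 + 3(77.54) = 232.6
Total out = 183.8 + 97.65 + 232.6 = 514.1 kmol.

514 kmol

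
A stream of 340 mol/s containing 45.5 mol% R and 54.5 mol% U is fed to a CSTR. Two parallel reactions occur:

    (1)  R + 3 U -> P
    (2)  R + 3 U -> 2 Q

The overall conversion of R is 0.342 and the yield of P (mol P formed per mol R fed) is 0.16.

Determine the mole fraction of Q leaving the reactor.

Yield of P: 1ξ₁ / 154.7 = 0.16 → ξ₁ = 24.75 mol/s.
Conversion of R: 1ξ₁ + 1ξ₂ = 0.342 × 154.7 = 52.91 → ξ₂ = 28.16 mol/s.
Outlet amounts (n = n₀ + Σ ν·ξ):
  R: 154.7 − 1(24.75) − 1(28.16) = 101.8
  U: 185.3 − 3(24.75) − 3(28.16) = 26.58
  P: 0 + 1(24.75) = 24.75
  Q: 0 + 2(28.16) = 56.31
Total out = 209.4 mol/s; y_Q = 56.31 / 209.4 = 0.2689.

0.269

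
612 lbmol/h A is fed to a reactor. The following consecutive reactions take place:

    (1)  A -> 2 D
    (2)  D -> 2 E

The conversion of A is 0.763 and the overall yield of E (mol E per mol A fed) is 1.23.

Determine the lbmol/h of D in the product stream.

558 lbmol/h

Conversion of A: A consumed = 1ξ₁ = 0.763 × 612 → ξ₁ = 467 lbmol/h.
Yield of E: 2ξ₂ / 612 = 1.23 → ξ₂ = 376.4 lbmol/h.
Outlet amounts (n = n₀ + Σ ν·ξ):
  A: 612 − 1(467) = 145
  D: 0 + 2(467) − 1(376.4) = 557.5
  E: 0 + 2(376.4) = 752.8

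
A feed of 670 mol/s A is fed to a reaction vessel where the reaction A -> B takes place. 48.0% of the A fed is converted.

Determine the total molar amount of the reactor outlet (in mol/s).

670 mol/s

A reacted = 0.48 × 670 = 321.6 mol/s; ν_A = −1, so ξ = 321.6/1 = 321.6 mol/s.
Outlet amounts (n = n₀ + ν ξ):
  A: 670 − 1(321.6) = 348.4
  B: 0 + 1(321.6) = 321.6
Total out = 348.4 + 321.6 = 670 mol/s.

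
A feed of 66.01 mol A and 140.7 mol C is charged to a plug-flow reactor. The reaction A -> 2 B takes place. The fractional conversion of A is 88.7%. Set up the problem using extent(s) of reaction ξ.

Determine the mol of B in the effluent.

A reacted = 0.887 × 66.01 = 58.55 mol; ν_A = −1, so ξ = 58.55/1 = 58.55 mol.
Outlet amounts (n = n₀ + ν ξ):
  A: 66.01 − 1(58.55) = 7.459
  B: 0 + 2(58.55) = 117.1
  C: 140.7 (inert)

117 mol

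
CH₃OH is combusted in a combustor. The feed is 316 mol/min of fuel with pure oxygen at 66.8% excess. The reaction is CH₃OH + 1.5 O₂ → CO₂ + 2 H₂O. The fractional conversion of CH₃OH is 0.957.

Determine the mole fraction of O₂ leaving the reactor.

Stoichiometric O₂ = 1.5 × 316 = 474 mol/min; O₂ fed = 474 × 1.668 = 790.6 mol/min.
Fuel reacted = 0.957 × 316 → ξ = 302.4 mol/min.
Outlet (n = n₀ + ν ξ):
  CH₃OH: 316 − 1(302.4) = 13.59
  O₂: 790.6 − 1.5(302.4) = 337
  CO₂: 0 + 1(302.4) = 302.4
  H₂O: 0 + 2(302.4) = 604.8
Total out = 1258 mol/min; y_O₂ = 337 / 1258 = 0.2679.

0.268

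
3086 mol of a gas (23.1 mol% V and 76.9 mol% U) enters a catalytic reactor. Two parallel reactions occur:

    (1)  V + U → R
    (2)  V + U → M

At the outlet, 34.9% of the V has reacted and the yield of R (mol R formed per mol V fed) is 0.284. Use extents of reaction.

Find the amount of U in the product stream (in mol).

2120 mol

Yield of R: 1ξ₁ / 712.9 = 0.284 → ξ₁ = 202.5 mol.
Conversion of V: 1ξ₁ + 1ξ₂ = 0.349 × 712.9 = 248.8 → ξ₂ = 46.34 mol.
Outlet amounts (n = n₀ + Σ ν·ξ):
  V: 712.9 − 1(202.5) − 1(46.34) = 464.1
  U: 2373 − 1(202.5) − 1(46.34) = 2124
  R: 0 + 1(202.5) = 202.5
  M: 0 + 1(46.34) = 46.34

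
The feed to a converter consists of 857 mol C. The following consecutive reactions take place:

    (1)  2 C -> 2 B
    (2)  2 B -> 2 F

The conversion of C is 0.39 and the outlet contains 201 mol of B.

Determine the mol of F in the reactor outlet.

Conversion of C: C consumed = 2ξ₁ = 0.39 × 857 → ξ₁ = 167.1 mol.
B balance: n_B = 0 + 2ξ₁ − 2ξ₂ = 201 → ξ₂ = (2·167.1 − 201)/2 = 66.62 mol.
Outlet amounts (n = n₀ + Σ ν·ξ):
  C: 857 − 2(167.1) = 522.8
  B: 0 + 2(167.1) − 2(66.62) = 201
  F: 0 + 2(66.62) = 133.2

133 mol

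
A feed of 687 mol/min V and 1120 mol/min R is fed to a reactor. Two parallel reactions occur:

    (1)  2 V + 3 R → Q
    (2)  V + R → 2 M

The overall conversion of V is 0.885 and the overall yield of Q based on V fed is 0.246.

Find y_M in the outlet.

Yield of Q: 1ξ₁ / 687 = 0.246 → ξ₁ = 169 mol/min.
Conversion of V: 2ξ₁ + 1ξ₂ = 0.885 × 687 = 608 → ξ₂ = 270 mol/min.
Outlet amounts (n = n₀ + Σ ν·ξ):
  V: 687 − 2(169) − 1(270) = 79
  R: 1120 − 3(169) − 1(270) = 343
  Q: 0 + 1(169) = 169
  M: 0 + 2(270) = 540
Total out = 1131 mol/min; y_M = 540 / 1131 = 0.4774.

0.477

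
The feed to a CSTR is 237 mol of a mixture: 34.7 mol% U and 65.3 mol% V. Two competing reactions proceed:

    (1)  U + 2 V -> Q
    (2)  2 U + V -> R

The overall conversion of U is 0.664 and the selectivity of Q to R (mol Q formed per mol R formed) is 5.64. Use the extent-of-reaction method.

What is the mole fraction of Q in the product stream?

0.284

Conversion of U: U consumed = 0.664 × 82.24 = 54.61 mol = 1ξ₁ + 2ξ₂.
Selectivity: 1ξ₁ / (1ξ₂) = 5.64 → ξ₁ = 5.64 ξ₂.
Substitute: (1·5.64 + 2) ξ₂ = 54.61 → ξ₂ = 7.147 mol, ξ₁ = 40.31 mol.
Outlet amounts (n = n₀ + Σ ν·ξ):
  U: 82.24 − 1(40.31) − 2(7.147) = 27.63
  V: 154.8 − 2(40.31) − 1(7.147) = 66.99
  Q: 0 + 1(40.31) = 40.31
  R: 0 + 1(7.147) = 7.147
Total out = 142.1 mol; y_Q = 40.31 / 142.1 = 0.2837.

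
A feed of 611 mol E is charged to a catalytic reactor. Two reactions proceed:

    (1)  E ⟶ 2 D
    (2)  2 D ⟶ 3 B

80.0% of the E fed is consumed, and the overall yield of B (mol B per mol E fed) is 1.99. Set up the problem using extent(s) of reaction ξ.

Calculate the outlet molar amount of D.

Conversion of E: E consumed = 1ξ₁ = 0.8 × 611 → ξ₁ = 488.8 mol.
Yield of B: 3ξ₂ / 611 = 1.99 → ξ₂ = 405.3 mol.
Outlet amounts (n = n₀ + Σ ν·ξ):
  E: 611 − 1(488.8) = 122.2
  D: 0 + 2(488.8) − 2(405.3) = 167
  B: 0 + 3(405.3) = 1216

167 mol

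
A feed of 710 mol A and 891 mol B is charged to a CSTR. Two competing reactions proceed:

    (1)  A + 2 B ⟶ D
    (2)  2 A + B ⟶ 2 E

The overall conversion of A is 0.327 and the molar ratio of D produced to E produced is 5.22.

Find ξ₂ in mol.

Conversion of A: A consumed = 0.327 × 710 = 232.2 mol = 1ξ₁ + 2ξ₂.
Selectivity: 1ξ₁ / (2ξ₂) = 5.22 → ξ₁ = 10.44 ξ₂.
Substitute: (1·10.44 + 2) ξ₂ = 232.2 → ξ₂ = 18.66 mol, ξ₁ = 194.8 mol.
Outlet amounts (n = n₀ + Σ ν·ξ):
  A: 710 − 1(194.8) − 2(18.66) = 477.8
  B: 891 − 2(194.8) − 1(18.66) = 482.6
  D: 0 + 1(194.8) = 194.8
  E: 0 + 2(18.66) = 37.33

ξ₂ = 18.7 mol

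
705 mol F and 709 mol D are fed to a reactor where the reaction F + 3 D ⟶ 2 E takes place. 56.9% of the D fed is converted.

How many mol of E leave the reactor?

D reacted = 0.569 × 709 = 403.4 mol; ν_D = −3, so ξ = 403.4/3 = 134.5 mol.
Outlet amounts (n = n₀ + ν ξ):
  F: 705 − 1(134.5) = 570.5
  D: 709 − 3(134.5) = 305.6
  E: 0 + 2(134.5) = 268.9

269 mol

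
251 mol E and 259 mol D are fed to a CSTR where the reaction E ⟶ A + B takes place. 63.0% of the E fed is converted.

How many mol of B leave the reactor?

E reacted = 0.63 × 251 = 158.1 mol; ν_E = −1, so ξ = 158.1/1 = 158.1 mol.
Outlet amounts (n = n₀ + ν ξ):
  E: 251 − 1(158.1) = 92.87
  A: 0 + 1(158.1) = 158.1
  B: 0 + 1(158.1) = 158.1
  D: 259 (inert)

158 mol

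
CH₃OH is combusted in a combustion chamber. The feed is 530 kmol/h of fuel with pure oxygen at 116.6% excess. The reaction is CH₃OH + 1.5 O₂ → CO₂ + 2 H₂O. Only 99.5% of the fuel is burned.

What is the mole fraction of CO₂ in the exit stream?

Stoichiometric O₂ = 1.5 × 530 = 795 kmol/h; O₂ fed = 795 × 2.166 = 1722 kmol/h.
Fuel reacted = 0.995 × 530 → ξ = 527.4 kmol/h.
Outlet (n = n₀ + ν ξ):
  CH₃OH: 530 − 1(527.4) = 2.65
  O₂: 1722 − 1.5(527.4) = 930.9
  CO₂: 0 + 1(527.4) = 527.4
  H₂O: 0 + 2(527.4) = 1055
Total out = 2516 kmol/h; y_CO₂ = 527.4 / 2516 = 0.2096.

0.21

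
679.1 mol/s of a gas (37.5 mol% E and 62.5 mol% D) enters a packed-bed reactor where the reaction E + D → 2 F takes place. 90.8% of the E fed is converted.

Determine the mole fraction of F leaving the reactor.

0.681

E reacted = 0.908 × 254.7 = 231.2 mol/s; ν_E = −1, so ξ = 231.2/1 = 231.2 mol/s.
Outlet amounts (n = n₀ + ν ξ):
  E: 254.7 − 1(231.2) = 23.43
  D: 424.4 − 1(231.2) = 193.2
  F: 0 + 2(231.2) = 462.5
Total out = 679.1 mol/s; y_F = 462.5 / 679.1 = 0.681.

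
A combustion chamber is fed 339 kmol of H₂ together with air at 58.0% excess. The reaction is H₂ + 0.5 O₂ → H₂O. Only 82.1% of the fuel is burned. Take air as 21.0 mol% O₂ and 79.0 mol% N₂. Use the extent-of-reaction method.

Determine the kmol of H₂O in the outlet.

278 kmol

Stoichiometric O₂ = 0.5 × 339 = 169.5 kmol; O₂ fed = 169.5 × 1.580 = 267.8 kmol.
N₂ fed = 267.8 × 79/21 = 1007 kmol.
Fuel reacted = 0.821 × 339 → ξ = 278.3 kmol.
Outlet (n = n₀ + ν ξ):
  H₂: 339 − 1(278.3) = 60.68
  O₂: 267.8 − 0.5(278.3) = 128.7
  N₂: 1007 (inert)
  H₂O: 0 + 1(278.3) = 278.3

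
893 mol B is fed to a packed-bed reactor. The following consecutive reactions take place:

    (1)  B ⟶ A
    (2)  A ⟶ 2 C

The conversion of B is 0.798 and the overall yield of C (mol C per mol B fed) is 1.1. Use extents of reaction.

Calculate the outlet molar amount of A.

Conversion of B: B consumed = 1ξ₁ = 0.798 × 893 → ξ₁ = 712.6 mol.
Yield of C: 2ξ₂ / 893 = 1.1 → ξ₂ = 491.2 mol.
Outlet amounts (n = n₀ + Σ ν·ξ):
  B: 893 − 1(712.6) = 180.4
  A: 0 + 1(712.6) − 1(491.2) = 221.5
  C: 0 + 2(491.2) = 982.3

221 mol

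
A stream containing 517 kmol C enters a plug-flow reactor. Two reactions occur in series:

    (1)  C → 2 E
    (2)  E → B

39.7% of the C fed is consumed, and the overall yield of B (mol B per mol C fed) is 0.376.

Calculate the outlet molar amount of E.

216 kmol

Conversion of C: C consumed = 1ξ₁ = 0.397 × 517 → ξ₁ = 205.2 kmol.
Yield of B: 1ξ₂ / 517 = 0.376 → ξ₂ = 194.4 kmol.
Outlet amounts (n = n₀ + Σ ν·ξ):
  C: 517 − 1(205.2) = 311.8
  E: 0 + 2(205.2) − 1(194.4) = 216.1
  B: 0 + 1(194.4) = 194.4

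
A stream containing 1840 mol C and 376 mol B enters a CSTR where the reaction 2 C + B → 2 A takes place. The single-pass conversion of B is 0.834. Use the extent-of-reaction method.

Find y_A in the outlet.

0.33

B reacted = 0.834 × 376 = 313.6 mol; ν_B = −1, so ξ = 313.6/1 = 313.6 mol.
Outlet amounts (n = n₀ + ν ξ):
  C: 1840 − 2(313.6) = 1213
  B: 376 − 1(313.6) = 62.42
  A: 0 + 2(313.6) = 627.2
Total out = 1902 mol; y_A = 627.2 / 1902 = 0.3297.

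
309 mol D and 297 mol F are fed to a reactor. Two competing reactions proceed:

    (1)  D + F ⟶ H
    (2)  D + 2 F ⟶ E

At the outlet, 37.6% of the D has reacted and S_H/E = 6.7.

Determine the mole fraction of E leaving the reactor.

0.0318

Conversion of D: D consumed = 0.376 × 309 = 116.2 mol = 1ξ₁ + 1ξ₂.
Selectivity: 1ξ₁ / (1ξ₂) = 6.7 → ξ₁ = 6.7 ξ₂.
Substitute: (1·6.7 + 1) ξ₂ = 116.2 → ξ₂ = 15.09 mol, ξ₁ = 101.1 mol.
Outlet amounts (n = n₀ + Σ ν·ξ):
  D: 309 − 1(101.1) − 1(15.09) = 192.8
  F: 297 − 1(101.1) − 2(15.09) = 165.7
  H: 0 + 1(101.1) = 101.1
  E: 0 + 1(15.09) = 15.09
Total out = 474.7 mol; y_E = 15.09 / 474.7 = 0.03178.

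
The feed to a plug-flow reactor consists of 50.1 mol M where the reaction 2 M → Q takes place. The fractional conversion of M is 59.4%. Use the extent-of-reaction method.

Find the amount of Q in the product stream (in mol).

14.9 mol

M reacted = 0.594 × 50.1 = 29.76 mol; ν_M = −2, so ξ = 29.76/2 = 14.88 mol.
Outlet amounts (n = n₀ + ν ξ):
  M: 50.1 − 2(14.88) = 20.34
  Q: 0 + 1(14.88) = 14.88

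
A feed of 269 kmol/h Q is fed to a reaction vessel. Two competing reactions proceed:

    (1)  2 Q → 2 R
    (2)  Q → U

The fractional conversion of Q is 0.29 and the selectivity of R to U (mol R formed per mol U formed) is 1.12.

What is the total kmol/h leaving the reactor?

269 kmol/h

Conversion of Q: Q consumed = 0.29 × 269 = 78.01 kmol/h = 2ξ₁ + 1ξ₂.
Selectivity: 2ξ₁ / (1ξ₂) = 1.12 → ξ₁ = 0.56 ξ₂.
Substitute: (2·0.56 + 1) ξ₂ = 78.01 → ξ₂ = 36.8 kmol/h, ξ₁ = 20.61 kmol/h.
Outlet amounts (n = n₀ + Σ ν·ξ):
  Q: 269 − 2(20.61) − 1(36.8) = 191
  R: 0 + 2(20.61) = 41.21
  U: 0 + 1(36.8) = 36.8
Total out = 191 + 41.21 + 36.8 = 269 kmol/h.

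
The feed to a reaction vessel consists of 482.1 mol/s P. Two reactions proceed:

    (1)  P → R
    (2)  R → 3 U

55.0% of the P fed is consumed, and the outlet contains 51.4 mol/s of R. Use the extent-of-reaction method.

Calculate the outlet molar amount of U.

641 mol/s

Conversion of P: P consumed = 1ξ₁ = 0.55 × 482.1 → ξ₁ = 265.2 mol/s.
R balance: n_R = 0 + 1ξ₁ − 1ξ₂ = 51.4 → ξ₂ = (1·265.2 − 51.4)/1 = 213.8 mol/s.
Outlet amounts (n = n₀ + Σ ν·ξ):
  P: 482.1 − 1(265.2) = 216.9
  R: 0 + 1(265.2) − 1(213.8) = 51.4
  U: 0 + 3(213.8) = 641.3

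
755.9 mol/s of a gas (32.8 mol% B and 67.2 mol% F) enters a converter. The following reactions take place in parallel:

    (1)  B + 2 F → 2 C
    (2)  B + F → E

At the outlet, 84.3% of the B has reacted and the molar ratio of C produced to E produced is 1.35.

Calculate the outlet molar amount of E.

Conversion of B: B consumed = 0.843 × 247.9 = 209 mol/s = 1ξ₁ + 1ξ₂.
Selectivity: 2ξ₁ / (1ξ₂) = 1.35 → ξ₁ = 0.675 ξ₂.
Substitute: (1·0.675 + 1) ξ₂ = 209 → ξ₂ = 124.8 mol/s, ξ₁ = 84.23 mol/s.
Outlet amounts (n = n₀ + Σ ν·ξ):
  B: 247.9 − 1(84.23) − 1(124.8) = 38.93
  F: 508 − 2(84.23) − 1(124.8) = 214.7
  C: 0 + 2(84.23) = 168.5
  E: 0 + 1(124.8) = 124.8

125 mol/s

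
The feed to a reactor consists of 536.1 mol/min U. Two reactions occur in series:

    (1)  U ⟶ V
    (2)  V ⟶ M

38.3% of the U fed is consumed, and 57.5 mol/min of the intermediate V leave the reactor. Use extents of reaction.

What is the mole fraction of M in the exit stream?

0.276

Conversion of U: U consumed = 1ξ₁ = 0.383 × 536.1 → ξ₁ = 205.3 mol/min.
V balance: n_V = 0 + 1ξ₁ − 1ξ₂ = 57.5 → ξ₂ = (1·205.3 − 57.5)/1 = 147.8 mol/min.
Outlet amounts (n = n₀ + Σ ν·ξ):
  U: 536.1 − 1(205.3) = 330.8
  V: 0 + 1(205.3) − 1(147.8) = 57.5
  M: 0 + 1(147.8) = 147.8
Total out = 536.1 mol/min; y_M = 147.8 / 536.1 = 0.2757.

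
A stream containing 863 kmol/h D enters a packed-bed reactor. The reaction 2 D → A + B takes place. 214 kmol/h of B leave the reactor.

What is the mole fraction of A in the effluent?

0.248

For B: n = n₀ + 1ξ → 214 = 0 + 1ξ, giving ξ = 214 kmol/h.
Outlet amounts (n = n₀ + ν ξ):
  D: 863 − 2(214) = 435
  A: 0 + 1(214) = 214
  B: 0 + 1(214) = 214
Total out = 863 kmol/h; y_A = 214 / 863 = 0.248.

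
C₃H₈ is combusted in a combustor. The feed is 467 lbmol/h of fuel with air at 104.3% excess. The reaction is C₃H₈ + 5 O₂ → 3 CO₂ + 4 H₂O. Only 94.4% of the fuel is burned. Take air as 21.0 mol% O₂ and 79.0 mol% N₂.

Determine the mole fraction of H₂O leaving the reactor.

0.0746

Stoichiometric O₂ = 5 × 467 = 2335 lbmol/h; O₂ fed = 2335 × 2.043 = 4770 lbmol/h.
N₂ fed = 4770 × 79/21 = 17950 lbmol/h.
Fuel reacted = 0.944 × 467 → ξ = 440.8 lbmol/h.
Outlet (n = n₀ + ν ξ):
  C₃H₈: 467 − 1(440.8) = 26.15
  O₂: 4770 − 5(440.8) = 2566
  N₂: 17950 (inert)
  CO₂: 0 + 3(440.8) = 1323
  H₂O: 0 + 4(440.8) = 1763
Total out = 23620 lbmol/h; y_H₂O = 1763 / 23620 = 0.07464.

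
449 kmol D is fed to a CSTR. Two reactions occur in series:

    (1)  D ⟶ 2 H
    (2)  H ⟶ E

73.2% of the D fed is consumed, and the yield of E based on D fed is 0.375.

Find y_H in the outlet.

0.629

Conversion of D: D consumed = 1ξ₁ = 0.732 × 449 → ξ₁ = 328.7 kmol.
Yield of E: 1ξ₂ / 449 = 0.375 → ξ₂ = 168.4 kmol.
Outlet amounts (n = n₀ + Σ ν·ξ):
  D: 449 − 1(328.7) = 120.3
  H: 0 + 2(328.7) − 1(168.4) = 489
  E: 0 + 1(168.4) = 168.4
Total out = 777.7 kmol; y_H = 489 / 777.7 = 0.6288.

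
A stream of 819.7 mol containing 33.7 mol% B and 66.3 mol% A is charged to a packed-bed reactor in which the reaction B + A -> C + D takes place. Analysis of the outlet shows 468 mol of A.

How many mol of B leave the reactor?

201 mol

For A: n = n₀ − 1ξ → 468 = 543.5 − 1ξ, giving ξ = 75.46 mol.
Outlet amounts (n = n₀ + ν ξ):
  B: 276.2 − 1(75.46) = 200.8
  A: 543.5 − 1(75.46) = 468
  C: 0 + 1(75.46) = 75.46
  D: 0 + 1(75.46) = 75.46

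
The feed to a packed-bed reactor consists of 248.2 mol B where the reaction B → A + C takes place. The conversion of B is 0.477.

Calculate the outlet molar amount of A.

118 mol

B reacted = 0.477 × 248.2 = 118.4 mol; ν_B = −1, so ξ = 118.4/1 = 118.4 mol.
Outlet amounts (n = n₀ + ν ξ):
  B: 248.2 − 1(118.4) = 129.8
  A: 0 + 1(118.4) = 118.4
  C: 0 + 1(118.4) = 118.4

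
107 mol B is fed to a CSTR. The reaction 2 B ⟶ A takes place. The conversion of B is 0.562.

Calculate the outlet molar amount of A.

B reacted = 0.562 × 107 = 60.13 mol; ν_B = −2, so ξ = 60.13/2 = 30.07 mol.
Outlet amounts (n = n₀ + ν ξ):
  B: 107 − 2(30.07) = 46.87
  A: 0 + 1(30.07) = 30.07

30.1 mol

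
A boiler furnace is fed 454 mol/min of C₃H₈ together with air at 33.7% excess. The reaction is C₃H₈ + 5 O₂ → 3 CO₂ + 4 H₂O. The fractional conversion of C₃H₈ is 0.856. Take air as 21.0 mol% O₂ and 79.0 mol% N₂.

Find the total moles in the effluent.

Stoichiometric O₂ = 5 × 454 = 2270 mol/min; O₂ fed = 2270 × 1.337 = 3035 mol/min.
N₂ fed = 3035 × 79/21 = 11420 mol/min.
Fuel reacted = 0.856 × 454 → ξ = 388.6 mol/min.
Outlet (n = n₀ + ν ξ):
  C₃H₈: 454 − 1(388.6) = 65.38
  O₂: 3035 − 5(388.6) = 1092
  N₂: 11420 (inert)
  CO₂: 0 + 3(388.6) = 1166
  H₂O: 0 + 4(388.6) = 1554
Total out = 65.38 + 1092 + 11420 + 1166 + 1554 = 15290 mol/min.

15300 mol/min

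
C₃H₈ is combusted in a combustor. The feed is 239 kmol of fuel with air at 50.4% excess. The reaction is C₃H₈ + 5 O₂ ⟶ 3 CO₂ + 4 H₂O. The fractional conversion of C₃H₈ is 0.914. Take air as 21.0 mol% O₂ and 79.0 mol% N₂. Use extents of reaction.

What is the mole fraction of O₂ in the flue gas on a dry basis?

0.0866

Stoichiometric O₂ = 5 × 239 = 1195 kmol; O₂ fed = 1195 × 1.504 = 1797 kmol.
N₂ fed = 1797 × 79/21 = 6761 kmol.
Fuel reacted = 0.914 × 239 → ξ = 218.4 kmol.
Outlet (n = n₀ + ν ξ):
  C₃H₈: 239 − 1(218.4) = 20.55
  O₂: 1797 − 5(218.4) = 705
  N₂: 6761 (inert)
  CO₂: 0 + 3(218.4) = 655.3
  H₂O: 0 + 4(218.4) = 873.8
Dry total = 8142 kmol; y_O₂ (dry) = 705 / 8142 = 0.08659.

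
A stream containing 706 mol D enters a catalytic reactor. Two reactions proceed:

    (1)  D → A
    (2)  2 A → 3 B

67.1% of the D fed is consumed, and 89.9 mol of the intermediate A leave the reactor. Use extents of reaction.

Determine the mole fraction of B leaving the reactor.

Conversion of D: D consumed = 1ξ₁ = 0.671 × 706 → ξ₁ = 473.7 mol.
A balance: n_A = 0 + 1ξ₁ − 2ξ₂ = 89.9 → ξ₂ = (1·473.7 − 89.9)/2 = 191.9 mol.
Outlet amounts (n = n₀ + Σ ν·ξ):
  D: 706 − 1(473.7) = 232.3
  A: 0 + 1(473.7) − 2(191.9) = 89.9
  B: 0 + 3(191.9) = 575.7
Total out = 897.9 mol; y_B = 575.7 / 897.9 = 0.6412.

0.641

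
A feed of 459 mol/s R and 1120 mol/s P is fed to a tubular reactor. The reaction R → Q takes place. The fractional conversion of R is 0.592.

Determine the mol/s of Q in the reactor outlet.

R reacted = 0.592 × 459 = 271.7 mol/s; ν_R = −1, so ξ = 271.7/1 = 271.7 mol/s.
Outlet amounts (n = n₀ + ν ξ):
  R: 459 − 1(271.7) = 187.3
  Q: 0 + 1(271.7) = 271.7
  P: 1120 (inert)

272 mol/s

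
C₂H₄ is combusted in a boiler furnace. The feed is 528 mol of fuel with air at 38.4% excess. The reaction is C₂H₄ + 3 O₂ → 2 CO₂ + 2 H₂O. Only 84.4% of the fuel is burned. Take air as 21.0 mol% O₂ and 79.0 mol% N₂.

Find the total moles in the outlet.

Stoichiometric O₂ = 3 × 528 = 1584 mol; O₂ fed = 1584 × 1.384 = 2192 mol.
N₂ fed = 2192 × 79/21 = 8247 mol.
Fuel reacted = 0.844 × 528 → ξ = 445.6 mol.
Outlet (n = n₀ + ν ξ):
  C₂H₄: 528 − 1(445.6) = 82.37
  O₂: 2192 − 3(445.6) = 855.4
  N₂: 8247 (inert)
  CO₂: 0 + 2(445.6) = 891.3
  H₂O: 0 + 2(445.6) = 891.3
Total out = 82.37 + 855.4 + 8247 + 891.3 + 891.3 = 10970 mol.

11000 mol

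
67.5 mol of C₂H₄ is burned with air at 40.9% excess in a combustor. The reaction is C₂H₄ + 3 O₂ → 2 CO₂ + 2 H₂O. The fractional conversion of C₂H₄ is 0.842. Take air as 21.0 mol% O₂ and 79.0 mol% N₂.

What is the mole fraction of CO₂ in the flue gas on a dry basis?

0.0866

Stoichiometric O₂ = 3 × 67.5 = 202.5 mol; O₂ fed = 202.5 × 1.409 = 285.3 mol.
N₂ fed = 285.3 × 79/21 = 1073 mol.
Fuel reacted = 0.842 × 67.5 → ξ = 56.84 mol.
Outlet (n = n₀ + ν ξ):
  C₂H₄: 67.5 − 1(56.84) = 10.66
  O₂: 285.3 − 3(56.84) = 114.8
  N₂: 1073 (inert)
  CO₂: 0 + 2(56.84) = 113.7
  H₂O: 0 + 2(56.84) = 113.7
Dry total = 1313 mol; y_CO₂ (dry) = 113.7 / 1313 = 0.08661.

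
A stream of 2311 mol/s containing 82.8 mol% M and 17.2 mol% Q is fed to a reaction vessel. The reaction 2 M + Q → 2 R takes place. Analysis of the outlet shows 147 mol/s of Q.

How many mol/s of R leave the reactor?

501 mol/s

For Q: n = n₀ − 1ξ → 147 = 397.5 − 1ξ, giving ξ = 250.5 mol/s.
Outlet amounts (n = n₀ + ν ξ):
  M: 1914 − 2(250.5) = 1413
  Q: 397.5 − 1(250.5) = 147
  R: 0 + 2(250.5) = 501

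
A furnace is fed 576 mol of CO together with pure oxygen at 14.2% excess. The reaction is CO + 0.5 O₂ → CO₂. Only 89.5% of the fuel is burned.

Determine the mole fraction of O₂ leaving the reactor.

Stoichiometric O₂ = 0.5 × 576 = 288 mol; O₂ fed = 288 × 1.142 = 328.9 mol.
Fuel reacted = 0.895 × 576 → ξ = 515.5 mol.
Outlet (n = n₀ + ν ξ):
  CO: 576 − 1(515.5) = 60.48
  O₂: 328.9 − 0.5(515.5) = 71.14
  CO₂: 0 + 1(515.5) = 515.5
Total out = 647.1 mol; y_O₂ = 71.14 / 647.1 = 0.1099.

0.11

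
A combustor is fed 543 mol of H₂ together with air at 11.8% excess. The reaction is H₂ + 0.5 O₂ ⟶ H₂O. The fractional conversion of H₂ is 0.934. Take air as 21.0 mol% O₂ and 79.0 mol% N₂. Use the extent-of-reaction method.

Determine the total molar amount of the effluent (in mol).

1730 mol

Stoichiometric O₂ = 0.5 × 543 = 271.5 mol; O₂ fed = 271.5 × 1.118 = 303.5 mol.
N₂ fed = 303.5 × 79/21 = 1142 mol.
Fuel reacted = 0.934 × 543 → ξ = 507.2 mol.
Outlet (n = n₀ + ν ξ):
  H₂: 543 − 1(507.2) = 35.84
  O₂: 303.5 − 0.5(507.2) = 49.96
  N₂: 1142 (inert)
  H₂O: 0 + 1(507.2) = 507.2
Total out = 35.84 + 49.96 + 1142 + 507.2 = 1735 mol.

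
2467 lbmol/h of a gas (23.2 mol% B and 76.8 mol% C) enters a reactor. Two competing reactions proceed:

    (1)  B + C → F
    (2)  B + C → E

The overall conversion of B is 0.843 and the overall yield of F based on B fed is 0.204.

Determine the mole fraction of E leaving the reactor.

Yield of F: 1ξ₁ / 572.3 = 0.204 → ξ₁ = 116.8 lbmol/h.
Conversion of B: 1ξ₁ + 1ξ₂ = 0.843 × 572.3 = 482.5 → ξ₂ = 365.7 lbmol/h.
Outlet amounts (n = n₀ + Σ ν·ξ):
  B: 572.3 − 1(116.8) − 1(365.7) = 89.86
  C: 1895 − 1(116.8) − 1(365.7) = 1412
  F: 0 + 1(116.8) = 116.8
  E: 0 + 1(365.7) = 365.7
Total out = 1985 lbmol/h; y_E = 365.7 / 1985 = 0.1843.

0.184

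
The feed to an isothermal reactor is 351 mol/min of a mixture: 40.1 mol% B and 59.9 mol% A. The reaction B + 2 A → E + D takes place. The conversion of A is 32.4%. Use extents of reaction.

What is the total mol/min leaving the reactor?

A reacted = 0.324 × 210.2 = 68.12 mol/min; ν_A = −2, so ξ = 68.12/2 = 34.06 mol/min.
Outlet amounts (n = n₀ + ν ξ):
  B: 140.8 − 1(34.06) = 106.7
  A: 210.2 − 2(34.06) = 142.1
  E: 0 + 1(34.06) = 34.06
  D: 0 + 1(34.06) = 34.06
Total out = 106.7 + 142.1 + 34.06 + 34.06 = 316.9 mol/min.

317 mol/min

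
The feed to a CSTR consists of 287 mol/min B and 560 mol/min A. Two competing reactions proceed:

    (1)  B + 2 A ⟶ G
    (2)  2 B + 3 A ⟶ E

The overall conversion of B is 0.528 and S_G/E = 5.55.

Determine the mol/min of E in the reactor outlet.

20.1 mol/min

Conversion of B: B consumed = 0.528 × 287 = 151.5 mol/min = 1ξ₁ + 2ξ₂.
Selectivity: 1ξ₁ / (1ξ₂) = 5.55 → ξ₁ = 5.55 ξ₂.
Substitute: (1·5.55 + 2) ξ₂ = 151.5 → ξ₂ = 20.07 mol/min, ξ₁ = 111.4 mol/min.
Outlet amounts (n = n₀ + Σ ν·ξ):
  B: 287 − 1(111.4) − 2(20.07) = 135.5
  A: 560 − 2(111.4) − 3(20.07) = 277
  G: 0 + 1(111.4) = 111.4
  E: 0 + 1(20.07) = 20.07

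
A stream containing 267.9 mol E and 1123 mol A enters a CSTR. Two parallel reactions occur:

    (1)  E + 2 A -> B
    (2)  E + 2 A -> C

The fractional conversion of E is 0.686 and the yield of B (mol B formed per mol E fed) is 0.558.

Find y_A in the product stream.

Yield of B: 1ξ₁ / 267.9 = 0.558 → ξ₁ = 149.5 mol.
Conversion of E: 1ξ₁ + 1ξ₂ = 0.686 × 267.9 = 183.8 → ξ₂ = 34.29 mol.
Outlet amounts (n = n₀ + Σ ν·ξ):
  E: 267.9 − 1(149.5) − 1(34.29) = 84.12
  A: 1123 − 2(149.5) − 2(34.29) = 755.4
  B: 0 + 1(149.5) = 149.5
  C: 0 + 1(34.29) = 34.29
Total out = 1023 mol; y_A = 755.4 / 1023 = 0.7382.

0.738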